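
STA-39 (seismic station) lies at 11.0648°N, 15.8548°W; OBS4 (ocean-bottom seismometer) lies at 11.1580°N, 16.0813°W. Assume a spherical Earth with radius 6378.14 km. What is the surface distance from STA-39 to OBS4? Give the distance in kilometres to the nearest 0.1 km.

26.8 km

Δφ = 0.0932°,  Δλ = -0.2265°
a = sin²(Δφ/2) + cos φ₁ cos φ₂ sin²(Δλ/2) = 0.000004
c = 2·arcsin(√a) = 0.004206 rad = 0.2410°
d = R·c = 6378.14 × 0.004206 = 26.8 km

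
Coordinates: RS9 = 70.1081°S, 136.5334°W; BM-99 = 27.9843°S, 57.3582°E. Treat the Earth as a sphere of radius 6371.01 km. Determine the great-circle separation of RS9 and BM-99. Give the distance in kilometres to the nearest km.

Δφ = 42.1238°,  Δλ = -166.1084°
a = sin²(Δφ/2) + cos φ₁ cos φ₂ sin²(Δλ/2) = 0.425221
c = 2·arcsin(√a) = 1.420675 rad = 81.3987°
d = R·c = 6371.01 × 1.420675 = 9051.1 km

9051 km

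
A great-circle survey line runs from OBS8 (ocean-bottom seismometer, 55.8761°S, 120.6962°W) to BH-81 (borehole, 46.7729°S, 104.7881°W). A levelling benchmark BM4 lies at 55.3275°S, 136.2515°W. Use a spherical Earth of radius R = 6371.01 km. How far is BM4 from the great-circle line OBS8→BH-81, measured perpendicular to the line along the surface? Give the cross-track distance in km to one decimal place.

532.7 km

δ₁₃ = central angle OBS8→BM4 = 0.153350 rad  (haversine)
θ₁₃ = bearing OBS8→BM4 = 267.120°,  θ₁₂ = bearing OBS8→BH-81 = 53.978°
dₓₜ = R·arcsin(sin δ₁₃ · sin(θ₁₃ − θ₁₂)) = 6371.01·arcsin(0.15275·sin(213.142°)) = -532.665 km
|dₓₜ| = 532.665 km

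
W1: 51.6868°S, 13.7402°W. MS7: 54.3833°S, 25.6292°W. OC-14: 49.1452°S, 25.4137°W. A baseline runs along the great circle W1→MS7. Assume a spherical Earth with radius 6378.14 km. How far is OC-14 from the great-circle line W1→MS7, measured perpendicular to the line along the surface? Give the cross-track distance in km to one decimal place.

556.6 km

δ₁₃ = central angle W1→OC-14 = 0.137014 rad  (haversine)
θ₁₃ = bearing W1→OC-14 = 284.297°,  θ₁₂ = bearing W1→MS7 = 244.647°
dₓₜ = R·arcsin(sin δ₁₃ · sin(θ₁₃ − θ₁₂)) = 6378.14·arcsin(0.13659·sin(39.649°)) = 556.585 km
|dₓₜ| = 556.585 km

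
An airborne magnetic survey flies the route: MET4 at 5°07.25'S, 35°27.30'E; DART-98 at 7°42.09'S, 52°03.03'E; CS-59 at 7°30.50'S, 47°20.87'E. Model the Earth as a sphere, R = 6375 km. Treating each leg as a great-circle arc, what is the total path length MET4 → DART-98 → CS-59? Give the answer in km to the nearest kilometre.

2376 km

MET4: φ = -5.12083°, λ = +35.45500°
DART-98: φ = -7.70150°, λ = +52.05050°
CS-59: φ = -7.50833°, λ = +47.34783°
MET4→DART-98: c = 0.291300 rad, d = 1857.04 km
DART-98→CS-59: c = 0.081424 rad, d = 519.08 km
Total = 1857.04 + 519.08 = 2376.12 km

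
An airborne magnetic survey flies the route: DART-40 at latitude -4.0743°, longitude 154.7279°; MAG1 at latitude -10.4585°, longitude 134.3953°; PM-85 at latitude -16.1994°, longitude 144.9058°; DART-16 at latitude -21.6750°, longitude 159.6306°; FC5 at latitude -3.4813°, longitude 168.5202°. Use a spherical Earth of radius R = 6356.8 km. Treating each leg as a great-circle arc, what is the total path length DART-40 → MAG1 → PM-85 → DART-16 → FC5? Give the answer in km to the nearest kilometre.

7540 km

DART-40→MAG1: c = 0.369024 rad, d = 2345.81 km
MAG1→PM-85: c = 0.204613 rad, d = 1300.68 km
PM-85→DART-16: c = 0.261015 rad, d = 1659.22 km
DART-16→FC5: c = 0.351480 rad, d = 2234.29 km
Total = 2345.81 + 1300.68 + 1659.22 + 2234.29 = 7540.00 km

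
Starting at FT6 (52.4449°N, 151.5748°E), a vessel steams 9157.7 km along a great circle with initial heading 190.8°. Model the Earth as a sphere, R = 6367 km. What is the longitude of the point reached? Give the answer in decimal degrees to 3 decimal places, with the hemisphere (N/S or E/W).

139.282°E

δ = d/R = 9157.7/6367 = 1.438307 rad
φ₂ = arcsin(sin φ₁ cos δ + cos φ₁ sin δ cos θ)
   = arcsin(0.79277·0.13210 + 0.60952·0.99124·-0.98229) = -29.25874°
λ₂ = λ₁ + atan2(sin θ sin δ cos φ₁, cos δ − sin φ₁ sin φ₂) = 139.28241°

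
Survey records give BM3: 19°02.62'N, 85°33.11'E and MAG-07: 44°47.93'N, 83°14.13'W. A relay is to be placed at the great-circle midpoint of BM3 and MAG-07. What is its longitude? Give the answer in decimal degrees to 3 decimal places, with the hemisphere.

BM3: φ = +19.04367°, λ = +85.55183°
MAG-07: φ = +44.79883°, λ = -83.23550°
Bx = cos φ₂ cos Δλ = -0.696041,  By = cos φ₂ sin Δλ = -0.137980
φₘ = atan2(sin φ₁ + sin φ₂, √((cos φ₁ + Bx)² + By²)) = 74.55272°
λₘ = λ₁ + atan2(By, cos φ₁ + Bx) = 56.58183°

56.582°E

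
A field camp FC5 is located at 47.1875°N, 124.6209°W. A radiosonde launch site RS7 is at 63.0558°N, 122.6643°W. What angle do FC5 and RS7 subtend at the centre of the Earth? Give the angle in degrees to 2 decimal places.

Δφ = 15.8683°,  Δλ = 1.9566°
a = sin²(Δφ/2) + cos φ₁ cos φ₂ sin²(Δλ/2) = 0.019143
c = 2·arcsin(√a) = 0.277610 rad = 15.9059°

15.91°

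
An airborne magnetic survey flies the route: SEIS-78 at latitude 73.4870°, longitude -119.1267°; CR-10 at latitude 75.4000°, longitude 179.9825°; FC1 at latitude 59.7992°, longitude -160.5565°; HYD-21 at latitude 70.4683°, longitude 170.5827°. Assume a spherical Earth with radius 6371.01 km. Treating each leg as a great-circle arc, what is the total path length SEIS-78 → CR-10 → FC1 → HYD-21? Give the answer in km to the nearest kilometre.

SEIS-78→CR-10: c = 0.274169 rad, d = 1746.73 km
CR-10→FC1: c = 0.298038 rad, d = 1898.80 km
FC1→HYD-21: c = 0.277204 rad, d = 1766.07 km
Total = 1746.73 + 1898.80 + 1766.07 = 5411.61 km

5412 km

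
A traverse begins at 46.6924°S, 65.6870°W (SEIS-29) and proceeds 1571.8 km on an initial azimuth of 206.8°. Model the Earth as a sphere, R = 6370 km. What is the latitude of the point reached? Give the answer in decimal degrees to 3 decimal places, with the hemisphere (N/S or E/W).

58.780°S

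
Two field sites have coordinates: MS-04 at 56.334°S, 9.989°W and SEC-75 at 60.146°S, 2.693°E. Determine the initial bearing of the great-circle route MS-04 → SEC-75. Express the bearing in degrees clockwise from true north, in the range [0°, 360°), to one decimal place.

125.0°

Δλ = 12.6820°
y = sin Δλ · cos φ₂ = 0.109285
x = cos φ₁ sin φ₂ − sin φ₁ cos φ₂ cos Δλ = -0.076590
θ = atan2(y, x) = 125.0240° → 125.0240° (mod 360°)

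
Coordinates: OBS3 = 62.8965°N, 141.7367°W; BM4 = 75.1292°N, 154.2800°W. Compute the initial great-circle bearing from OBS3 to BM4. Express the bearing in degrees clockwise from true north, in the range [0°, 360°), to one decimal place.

345.6°

Δλ = -12.5433°
y = sin Δλ · cos φ₂ = -0.055736
x = cos φ₁ sin φ₂ − sin φ₁ cos φ₂ cos Δλ = 0.217335
θ = atan2(y, x) = -14.3837° → 345.6163° (mod 360°)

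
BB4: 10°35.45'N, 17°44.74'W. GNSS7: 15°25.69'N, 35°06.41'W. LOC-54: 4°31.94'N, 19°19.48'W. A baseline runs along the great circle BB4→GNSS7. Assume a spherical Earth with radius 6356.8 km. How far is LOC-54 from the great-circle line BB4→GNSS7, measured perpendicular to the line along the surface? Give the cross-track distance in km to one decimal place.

BB4: φ = +10.59083°, λ = -17.74567°
GNSS7: φ = +15.42817°, λ = -35.10683°
LOC-54: φ = +4.53233°, λ = -19.32467°
δ₁₃ = central angle BB4→LOC-54 = 0.109209 rad  (haversine)
θ₁₃ = bearing BB4→LOC-54 = 194.598°,  θ₁₂ = bearing BB4→GNSS7 = 287.808°
dₓₜ = R·arcsin(sin δ₁₃ · sin(θ₁₃ − θ₁₂)) = 6356.8·arcsin(0.10899·sin(-93.211°)) = -693.129 km
|dₓₜ| = 693.129 km

693.1 km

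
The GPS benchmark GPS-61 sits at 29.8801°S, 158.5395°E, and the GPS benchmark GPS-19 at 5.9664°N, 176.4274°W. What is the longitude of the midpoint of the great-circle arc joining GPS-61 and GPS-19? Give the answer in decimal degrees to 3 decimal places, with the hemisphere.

Bx = cos φ₂ cos Δλ = 0.901155,  By = cos φ₂ sin Δλ = 0.420850
φₘ = atan2(sin φ₁ + sin φ₂, √((cos φ₁ + Bx)² + By²)) = -12.23789°
λₘ = λ₁ + atan2(By, cos φ₁ + Bx) = 171.92720°

171.927°E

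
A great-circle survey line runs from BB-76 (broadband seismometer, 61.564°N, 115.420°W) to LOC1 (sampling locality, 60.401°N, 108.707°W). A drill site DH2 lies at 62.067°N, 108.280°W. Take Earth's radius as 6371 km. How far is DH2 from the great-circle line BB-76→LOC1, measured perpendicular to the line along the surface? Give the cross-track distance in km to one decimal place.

179.7 km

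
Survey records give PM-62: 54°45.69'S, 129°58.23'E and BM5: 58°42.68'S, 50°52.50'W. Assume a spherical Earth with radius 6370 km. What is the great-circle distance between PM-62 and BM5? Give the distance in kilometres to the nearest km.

7396 km

PM-62: φ = -54.76150°, λ = +129.97050°
BM5: φ = -58.71133°, λ = -50.87500°
Δφ = -3.9498°,  Δλ = 179.1545°
a = sin²(Δφ/2) + cos φ₁ cos φ₂ sin²(Δλ/2) = 0.300827
c = 2·arcsin(√a) = 1.161083 rad = 66.5251°
d = R·c = 6370 × 1.161083 = 7396.1 km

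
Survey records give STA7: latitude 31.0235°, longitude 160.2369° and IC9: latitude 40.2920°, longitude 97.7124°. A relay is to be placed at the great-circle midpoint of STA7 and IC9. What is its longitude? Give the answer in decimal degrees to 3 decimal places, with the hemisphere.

Bx = cos φ₂ cos Δλ = 0.351913,  By = cos φ₂ sin Δλ = -0.676726
φₘ = atan2(sin φ₁ + sin φ₂, √((cos φ₁ + Bx)² + By²)) = 39.98998°
λₘ = λ₁ + atan2(By, cos φ₁ + Bx) = 130.99678°

130.997°E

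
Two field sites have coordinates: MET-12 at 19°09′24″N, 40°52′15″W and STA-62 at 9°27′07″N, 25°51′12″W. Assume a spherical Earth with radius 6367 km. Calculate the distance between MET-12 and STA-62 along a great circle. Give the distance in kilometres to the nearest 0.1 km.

1941.5 km

MET-12: φ = +19.15667°, λ = -40.87083°
STA-62: φ = +9.45194°, λ = -25.85333°
Δφ = -9.7047°,  Δλ = 15.0175°
a = sin²(Δφ/2) + cos φ₁ cos φ₂ sin²(Δλ/2) = 0.023067
c = 2·arcsin(√a) = 0.304938 rad = 17.4717°
d = R·c = 6367 × 0.304938 = 1941.5 km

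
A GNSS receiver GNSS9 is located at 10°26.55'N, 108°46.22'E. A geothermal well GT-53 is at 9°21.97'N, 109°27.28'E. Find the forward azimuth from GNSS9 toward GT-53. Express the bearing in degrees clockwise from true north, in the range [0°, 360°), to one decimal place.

147.9°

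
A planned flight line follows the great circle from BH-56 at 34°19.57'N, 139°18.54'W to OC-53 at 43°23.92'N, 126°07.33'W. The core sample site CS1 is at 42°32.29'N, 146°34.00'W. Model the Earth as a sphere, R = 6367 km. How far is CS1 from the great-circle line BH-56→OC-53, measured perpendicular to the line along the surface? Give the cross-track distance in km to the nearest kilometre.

1080 km

BH-56: φ = +34.32617°, λ = -139.30900°
OC-53: φ = +43.39867°, λ = -126.12217°
CS1: φ = +42.53817°, λ = -146.56667°
δ₁₃ = central angle BH-56→CS1 = 0.174168 rad  (haversine)
θ₁₃ = bearing BH-56→CS1 = 327.509°,  θ₁₂ = bearing BH-56→OC-53 = 44.532°
dₓₜ = R·arcsin(sin δ₁₃ · sin(θ₁₃ − θ₁₂)) = 6367·arcsin(0.17329·sin(282.978°)) = -1080.325 km
|dₓₜ| = 1080.325 km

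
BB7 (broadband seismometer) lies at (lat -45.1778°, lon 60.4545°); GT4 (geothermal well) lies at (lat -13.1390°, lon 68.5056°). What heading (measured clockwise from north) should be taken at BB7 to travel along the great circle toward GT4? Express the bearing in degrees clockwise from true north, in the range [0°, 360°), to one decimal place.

14.6°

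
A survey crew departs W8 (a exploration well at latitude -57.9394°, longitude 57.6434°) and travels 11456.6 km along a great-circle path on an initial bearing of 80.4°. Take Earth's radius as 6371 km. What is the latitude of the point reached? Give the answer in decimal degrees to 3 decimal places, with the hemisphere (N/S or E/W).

16.102°N

δ = d/R = 11456.6/6371 = 1.798242 rad
φ₂ = arcsin(sin φ₁ cos δ + cos φ₁ sin δ cos θ)
   = arcsin(-0.84749·-0.22549 + 0.53082·0.97425·0.16677) = 16.10171°
λ₂ = λ₁ + atan2(sin θ sin δ cos φ₁, cos δ − sin φ₁ sin φ₂) = 146.56985°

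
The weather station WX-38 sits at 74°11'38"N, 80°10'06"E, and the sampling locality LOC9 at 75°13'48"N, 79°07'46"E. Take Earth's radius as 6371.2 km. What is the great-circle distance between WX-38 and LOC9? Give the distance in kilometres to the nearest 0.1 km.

119.2 km

WX-38: φ = +74.19389°, λ = +80.16833°
LOC9: φ = +75.23000°, λ = +79.12944°
Δφ = 1.0361°,  Δλ = -1.0389°
a = sin²(Δφ/2) + cos φ₁ cos φ₂ sin²(Δλ/2) = 0.000087
c = 2·arcsin(√a) = 0.018704 rad = 1.0717°
d = R·c = 6371.2 × 0.018704 = 119.2 km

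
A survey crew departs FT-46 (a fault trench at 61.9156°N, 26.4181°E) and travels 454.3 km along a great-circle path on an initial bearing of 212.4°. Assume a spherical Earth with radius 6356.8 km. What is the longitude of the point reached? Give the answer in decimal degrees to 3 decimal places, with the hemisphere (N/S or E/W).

δ = d/R = 454.3/6356.8 = 0.071467 rad
φ₂ = arcsin(sin φ₁ cos δ + cos φ₁ sin δ cos θ)
   = arcsin(0.88226·0.99745 + 0.47077·0.07141·-0.84433) = 58.38832°
λ₂ = λ₁ + atan2(sin θ sin δ cos φ₁, cos δ − sin φ₁ sin φ₂) = 22.23205°

22.232°E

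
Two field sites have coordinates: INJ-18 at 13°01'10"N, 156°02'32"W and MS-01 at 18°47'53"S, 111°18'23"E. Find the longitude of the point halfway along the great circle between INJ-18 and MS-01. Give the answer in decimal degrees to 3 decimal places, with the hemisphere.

INJ-18: φ = +13.01944°, λ = -156.04222°
MS-01: φ = -18.79806°, λ = +111.30639°
Bx = cos φ₂ cos Δλ = -0.043792,  By = cos φ₂ sin Δλ = -0.945647
φₘ = atan2(sin φ₁ + sin φ₂, √((cos φ₁ + Bx)² + By²)) = -4.17966°
λₘ = λ₁ + atan2(By, cos φ₁ + Bx) = 158.49529°

158.495°E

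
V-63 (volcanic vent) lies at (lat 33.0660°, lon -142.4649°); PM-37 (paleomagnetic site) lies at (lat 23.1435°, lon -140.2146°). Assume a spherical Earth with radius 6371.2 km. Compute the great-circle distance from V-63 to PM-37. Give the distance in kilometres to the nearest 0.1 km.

Δφ = -9.9225°,  Δλ = 2.2503°
a = sin²(Δφ/2) + cos φ₁ cos φ₂ sin²(Δλ/2) = 0.007776
c = 2·arcsin(√a) = 0.176596 rad = 10.1182°
d = R·c = 6371.2 × 0.176596 = 1125.1 km

1125.1 km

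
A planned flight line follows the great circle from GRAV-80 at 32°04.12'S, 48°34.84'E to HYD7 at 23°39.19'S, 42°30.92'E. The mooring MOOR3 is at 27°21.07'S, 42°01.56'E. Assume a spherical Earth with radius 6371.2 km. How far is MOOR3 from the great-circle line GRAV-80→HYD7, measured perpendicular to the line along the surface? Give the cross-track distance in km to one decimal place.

GRAV-80: φ = -32.06867°, λ = +48.58067°
HYD7: φ = -23.65317°, λ = +42.51533°
MOOR3: φ = -27.35117°, λ = +42.02600°
δ₁₃ = central angle GRAV-80→MOOR3 = 0.128990 rad  (haversine)
θ₁₃ = bearing GRAV-80→MOOR3 = 307.981°,  θ₁₂ = bearing GRAV-80→HYD7 = 326.025°
dₓₜ = R·arcsin(sin δ₁₃ · sin(θ₁₃ − θ₁₂)) = 6371.2·arcsin(0.12863·sin(-18.044°)) = -253.923 km
|dₓₜ| = 253.923 km

253.9 km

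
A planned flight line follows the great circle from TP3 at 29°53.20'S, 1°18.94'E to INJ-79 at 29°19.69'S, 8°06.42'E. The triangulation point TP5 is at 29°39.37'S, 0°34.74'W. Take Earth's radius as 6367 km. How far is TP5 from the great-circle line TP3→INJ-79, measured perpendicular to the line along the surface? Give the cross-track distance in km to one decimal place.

TP3: φ = -29.88667°, λ = +1.31567°
INJ-79: φ = -29.32817°, λ = +8.10700°
TP5: φ = -29.65617°, λ = -0.57900°
δ₁₃ = central angle TP3→TP5 = 0.028984 rad  (haversine)
θ₁₃ = bearing TP3→TP5 = 277.507°,  θ₁₂ = bearing TP3→INJ-79 = 86.282°
dₓₜ = R·arcsin(sin δ₁₃ · sin(θ₁₃ − θ₁₂)) = 6367·arcsin(0.02898·sin(191.225°)) = -35.919 km
|dₓₜ| = 35.919 km

35.9 km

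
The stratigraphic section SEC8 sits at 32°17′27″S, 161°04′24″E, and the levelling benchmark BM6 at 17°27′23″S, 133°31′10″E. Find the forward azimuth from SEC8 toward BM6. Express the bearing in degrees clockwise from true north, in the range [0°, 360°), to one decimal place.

294.2°

SEC8: φ = -32.29083°, λ = +161.07333°
BM6: φ = -17.45639°, λ = +133.51944°
Δλ = -27.5539°
y = sin Δλ · cos φ₂ = -0.441279
x = cos φ₁ sin φ₂ − sin φ₁ cos φ₂ cos Δλ = 0.198225
θ = atan2(y, x) = -65.8102° → 294.1898° (mod 360°)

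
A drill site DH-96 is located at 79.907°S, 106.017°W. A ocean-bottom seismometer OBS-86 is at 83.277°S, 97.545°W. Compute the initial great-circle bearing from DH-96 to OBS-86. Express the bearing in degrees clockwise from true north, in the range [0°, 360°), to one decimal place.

164.0°

Δλ = 8.4720°
y = sin Δλ · cos φ₂ = 0.017247
x = cos φ₁ sin φ₂ − sin φ₁ cos φ₂ cos Δλ = -0.060041
θ = atan2(y, x) = 163.9729° → 163.9729° (mod 360°)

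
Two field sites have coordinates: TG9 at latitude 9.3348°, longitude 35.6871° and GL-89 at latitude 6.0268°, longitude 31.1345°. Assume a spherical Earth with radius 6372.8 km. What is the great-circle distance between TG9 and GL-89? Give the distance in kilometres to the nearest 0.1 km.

622.2 km

Δφ = -3.3080°,  Δλ = -4.5526°
a = sin²(Δφ/2) + cos φ₁ cos φ₂ sin²(Δλ/2) = 0.002381
c = 2·arcsin(√a) = 0.097633 rad = 5.5940°
d = R·c = 6372.8 × 0.097633 = 622.2 km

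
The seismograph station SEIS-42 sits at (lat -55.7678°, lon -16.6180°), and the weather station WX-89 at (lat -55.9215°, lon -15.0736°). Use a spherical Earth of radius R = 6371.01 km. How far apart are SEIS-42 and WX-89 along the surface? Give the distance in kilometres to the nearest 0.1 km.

97.9 km

Δφ = -0.1537°,  Δλ = 1.5444°
a = sin²(Δφ/2) + cos φ₁ cos φ₂ sin²(Δλ/2) = 0.000059
c = 2·arcsin(√a) = 0.015369 rad = 0.8806°
d = R·c = 6371.01 × 0.015369 = 97.9 km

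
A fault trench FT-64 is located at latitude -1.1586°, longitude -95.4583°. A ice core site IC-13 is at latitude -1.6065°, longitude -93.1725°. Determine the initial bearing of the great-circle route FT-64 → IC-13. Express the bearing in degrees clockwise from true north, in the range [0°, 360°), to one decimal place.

Δλ = 2.2858°
y = sin Δλ · cos φ₂ = 0.039868
x = cos φ₁ sin φ₂ − sin φ₁ cos φ₂ cos Δλ = -0.007833
θ = atan2(y, x) = 101.1158° → 101.1158° (mod 360°)

101.1°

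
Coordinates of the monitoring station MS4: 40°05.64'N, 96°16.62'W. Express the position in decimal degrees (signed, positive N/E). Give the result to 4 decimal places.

+40.0940°, -96.2770°

lat: 40.0940° N → +40.0940°
lon: 96.2770° W → -96.2770°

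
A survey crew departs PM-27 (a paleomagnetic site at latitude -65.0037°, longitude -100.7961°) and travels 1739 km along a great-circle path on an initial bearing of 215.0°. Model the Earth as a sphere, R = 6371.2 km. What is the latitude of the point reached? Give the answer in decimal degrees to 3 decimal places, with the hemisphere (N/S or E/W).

δ = d/R = 1739/6371.2 = 0.272947 rad
φ₂ = arcsin(sin φ₁ cos δ + cos φ₁ sin δ cos θ)
   = arcsin(-0.90634·0.96298 + 0.42256·0.26957·-0.81915) = -75.03693°
λ₂ = λ₁ + atan2(sin θ sin δ cos φ₁, cos δ − sin φ₁ sin φ₂) = -137.58324°

75.037°S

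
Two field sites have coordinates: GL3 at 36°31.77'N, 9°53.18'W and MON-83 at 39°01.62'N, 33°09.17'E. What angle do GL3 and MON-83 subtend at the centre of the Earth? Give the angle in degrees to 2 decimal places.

33.79°

GL3: φ = +36.52950°, λ = -9.88633°
MON-83: φ = +39.02700°, λ = +33.15283°
Δφ = 2.4975°,  Δλ = 43.0392°
a = sin²(Δφ/2) + cos φ₁ cos φ₂ sin²(Δλ/2) = 0.084470
c = 2·arcsin(√a) = 0.589786 rad = 33.7922°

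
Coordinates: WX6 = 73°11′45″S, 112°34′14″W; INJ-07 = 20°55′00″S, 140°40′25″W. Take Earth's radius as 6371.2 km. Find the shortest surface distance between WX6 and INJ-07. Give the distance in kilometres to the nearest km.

6066 km

WX6: φ = -73.19583°, λ = -112.57056°
INJ-07: φ = -20.91667°, λ = -140.67361°
Δφ = 52.2792°,  Δλ = -28.1031°
a = sin²(Δφ/2) + cos φ₁ cos φ₂ sin²(Δλ/2) = 0.210012
c = 2·arcsin(√a) = 0.952097 rad = 54.5511°
d = R·c = 6371.2 × 0.952097 = 6066.0 km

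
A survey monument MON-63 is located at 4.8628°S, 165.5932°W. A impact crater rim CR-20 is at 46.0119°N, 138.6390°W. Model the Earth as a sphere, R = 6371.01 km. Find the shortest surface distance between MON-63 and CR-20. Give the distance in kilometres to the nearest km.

Δφ = 50.8747°,  Δλ = 26.9542°
a = sin²(Δφ/2) + cos φ₁ cos φ₂ sin²(Δλ/2) = 0.222078
c = 2·arcsin(√a) = 0.981417 rad = 56.2311°
d = R·c = 6371.01 × 0.981417 = 6252.6 km

6253 km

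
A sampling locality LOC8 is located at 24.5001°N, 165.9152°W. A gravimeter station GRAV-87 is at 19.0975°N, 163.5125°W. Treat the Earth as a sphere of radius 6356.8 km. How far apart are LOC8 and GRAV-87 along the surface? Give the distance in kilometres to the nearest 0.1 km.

Δφ = -5.4026°,  Δλ = 2.4027°
a = sin²(Δφ/2) + cos φ₁ cos φ₂ sin²(Δλ/2) = 0.002599
c = 2·arcsin(√a) = 0.102008 rad = 5.8446°
d = R·c = 6356.8 × 0.102008 = 648.4 km

648.4 km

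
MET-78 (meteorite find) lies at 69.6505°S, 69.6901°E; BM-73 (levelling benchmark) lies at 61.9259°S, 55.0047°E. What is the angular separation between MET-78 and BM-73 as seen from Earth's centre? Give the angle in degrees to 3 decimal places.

Δφ = 7.7246°,  Δλ = -14.6854°
a = sin²(Δφ/2) + cos φ₁ cos φ₂ sin²(Δλ/2) = 0.007210
c = 2·arcsin(√a) = 0.170032 rad = 9.7421°

9.742°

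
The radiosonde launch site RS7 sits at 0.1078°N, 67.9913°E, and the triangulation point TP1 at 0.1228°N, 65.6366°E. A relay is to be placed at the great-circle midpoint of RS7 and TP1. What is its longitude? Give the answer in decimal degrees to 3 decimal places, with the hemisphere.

Bx = cos φ₂ cos Δλ = 0.999153,  By = cos φ₂ sin Δλ = -0.041086
φₘ = atan2(sin φ₁ + sin φ₂, √((cos φ₁ + Bx)² + By²)) = 0.11532°
λₘ = λ₁ + atan2(By, cos φ₁ + Bx) = 66.81395°

66.814°E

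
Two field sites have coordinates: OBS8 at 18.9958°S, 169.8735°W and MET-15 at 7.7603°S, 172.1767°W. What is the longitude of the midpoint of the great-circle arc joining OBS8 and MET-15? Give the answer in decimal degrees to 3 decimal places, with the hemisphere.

171.052°W

Bx = cos φ₂ cos Δλ = 0.990041,  By = cos φ₂ sin Δλ = -0.039820
φₘ = atan2(sin φ₁ + sin φ₂, √((cos φ₁ + Bx)² + By²)) = -13.38065°
λₘ = λ₁ + atan2(By, cos φ₁ + Bx) = -171.05204°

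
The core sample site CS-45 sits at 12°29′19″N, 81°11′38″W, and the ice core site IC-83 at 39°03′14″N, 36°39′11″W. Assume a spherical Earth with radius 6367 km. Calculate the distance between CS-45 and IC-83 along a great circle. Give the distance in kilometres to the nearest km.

5269 km

CS-45: φ = +12.48861°, λ = -81.19389°
IC-83: φ = +39.05389°, λ = -36.65306°
Δφ = 26.5653°,  Δλ = 44.5408°
a = sin²(Δφ/2) + cos φ₁ cos φ₂ sin²(Δλ/2) = 0.161681
c = 2·arcsin(√a) = 0.827608 rad = 47.4185°
d = R·c = 6367 × 0.827608 = 5269.4 km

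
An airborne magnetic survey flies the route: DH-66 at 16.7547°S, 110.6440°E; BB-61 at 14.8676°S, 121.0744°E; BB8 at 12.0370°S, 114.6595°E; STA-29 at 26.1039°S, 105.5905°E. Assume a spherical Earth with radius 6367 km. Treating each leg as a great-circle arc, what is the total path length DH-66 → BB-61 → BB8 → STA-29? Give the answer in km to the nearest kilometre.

3725 km

DH-66→BB-61: c = 0.178200 rad, d = 1134.60 km
BB-61→BB8: c = 0.119558 rad, d = 761.22 km
BB8→STA-29: c = 0.287225 rad, d = 1828.76 km
Total = 1134.60 + 761.22 + 1828.76 = 3724.58 km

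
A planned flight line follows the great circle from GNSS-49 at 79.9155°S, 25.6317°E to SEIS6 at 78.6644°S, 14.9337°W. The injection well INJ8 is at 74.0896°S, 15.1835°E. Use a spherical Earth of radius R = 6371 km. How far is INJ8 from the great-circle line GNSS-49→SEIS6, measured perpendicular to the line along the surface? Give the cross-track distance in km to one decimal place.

δ₁₃ = central angle GNSS-49→INJ8 = 0.109242 rad  (haversine)
θ₁₃ = bearing GNSS-49→INJ8 = 332.872°,  θ₁₂ = bearing GNSS-49→SEIS6 = 259.074°
dₓₜ = R·arcsin(sin δ₁₃ · sin(θ₁₃ − θ₁₂)) = 6371·arcsin(0.10902·sin(73.798°)) = 668.235 km
|dₓₜ| = 668.235 km

668.2 km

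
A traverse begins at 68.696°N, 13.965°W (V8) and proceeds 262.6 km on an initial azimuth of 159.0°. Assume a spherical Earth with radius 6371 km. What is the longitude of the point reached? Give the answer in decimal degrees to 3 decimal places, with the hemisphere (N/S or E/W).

δ = d/R = 262.6/6371 = 0.041218 rad
φ₂ = arcsin(sin φ₁ cos δ + cos φ₁ sin δ cos θ)
   = arcsin(0.93167·0.99915 + 0.36332·0.04121·-0.93358) = 66.47672°
λ₂ = λ₁ + atan2(sin θ sin δ cos φ₁, cos δ − sin φ₁ sin φ₂) = -11.84464°

11.845°W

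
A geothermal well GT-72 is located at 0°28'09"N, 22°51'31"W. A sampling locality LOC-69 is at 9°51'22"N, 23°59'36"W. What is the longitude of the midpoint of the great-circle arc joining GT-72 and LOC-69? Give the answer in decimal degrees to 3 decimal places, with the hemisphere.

23.422°W

GT-72: φ = +0.46917°, λ = -22.85861°
LOC-69: φ = +9.85611°, λ = -23.99333°
Bx = cos φ₂ cos Δλ = 0.985048,  By = cos φ₂ sin Δλ = -0.019511
φₘ = atan2(sin φ₁ + sin φ₂, √((cos φ₁ + Bx)² + By²)) = 5.16289°
λₘ = λ₁ + atan2(By, cos φ₁ + Bx) = -23.42176°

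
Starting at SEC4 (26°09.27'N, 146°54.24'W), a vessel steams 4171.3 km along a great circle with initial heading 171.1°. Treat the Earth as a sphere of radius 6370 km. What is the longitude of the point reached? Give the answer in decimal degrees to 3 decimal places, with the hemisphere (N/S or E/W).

141.396°W

SEC4: φ = +26.15450°, λ = -146.90400°
δ = d/R = 4171.3/6370 = 0.654835 rad
φ₂ = arcsin(sin φ₁ cos δ + cos φ₁ sin δ cos θ)
   = arcsin(0.44079·0.79315 + 0.89761·0.60903·-0.98796) = -10.98039°
λ₂ = λ₁ + atan2(sin θ sin δ cos φ₁, cos δ − sin φ₁ sin φ₂) = -141.39626°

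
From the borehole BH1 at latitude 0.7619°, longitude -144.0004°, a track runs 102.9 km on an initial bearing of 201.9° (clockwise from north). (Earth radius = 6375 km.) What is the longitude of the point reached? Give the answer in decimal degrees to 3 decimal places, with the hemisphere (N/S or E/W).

144.345°W

δ = d/R = 102.9/6375 = 0.016141 rad
φ₂ = arcsin(sin φ₁ cos δ + cos φ₁ sin δ cos θ)
   = arcsin(0.01330·0.99987 + 0.99991·0.01614·-0.92784) = -0.09619°
λ₂ = λ₁ + atan2(sin θ sin δ cos φ₁, cos δ − sin φ₁ sin φ₂) = -144.34533°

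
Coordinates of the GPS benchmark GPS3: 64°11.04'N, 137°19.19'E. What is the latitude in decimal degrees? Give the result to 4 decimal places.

64° + 11.04′/60 = 64 + 0.18400 = 64.1840°

64.1840°N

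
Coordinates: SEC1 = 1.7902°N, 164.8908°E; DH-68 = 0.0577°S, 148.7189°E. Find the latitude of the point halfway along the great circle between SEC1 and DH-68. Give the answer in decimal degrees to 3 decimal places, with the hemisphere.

Bx = cos φ₂ cos Δλ = 0.960430,  By = cos φ₂ sin Δλ = -0.278520
φₘ = atan2(sin φ₁ + sin φ₂, √((cos φ₁ + Bx)² + By²)) = 0.87495°
λₘ = λ₁ + atan2(By, cos φ₁ + Bx) = 156.80287°

0.875°N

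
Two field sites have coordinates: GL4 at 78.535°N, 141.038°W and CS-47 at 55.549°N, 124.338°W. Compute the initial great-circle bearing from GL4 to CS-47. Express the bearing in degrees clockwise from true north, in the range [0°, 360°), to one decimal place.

156.1°

Δλ = 16.7000°
y = sin Δλ · cos φ₂ = 0.162560
x = cos φ₁ sin φ₂ − sin φ₁ cos φ₂ cos Δλ = -0.367122
θ = atan2(y, x) = 156.1164° → 156.1164° (mod 360°)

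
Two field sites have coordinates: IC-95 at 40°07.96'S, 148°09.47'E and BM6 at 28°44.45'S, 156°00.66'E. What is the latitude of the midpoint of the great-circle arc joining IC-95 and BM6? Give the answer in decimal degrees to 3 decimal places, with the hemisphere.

IC-95: φ = -40.13267°, λ = +148.15783°
BM6: φ = -28.74083°, λ = +156.01100°
Bx = cos φ₂ cos Δλ = 0.868581,  By = cos φ₂ sin Δλ = 0.119802
φₘ = atan2(sin φ₁ + sin φ₂, √((cos φ₁ + Bx)² + By²)) = -34.49928°
λₘ = λ₁ + atan2(By, cos φ₁ + Bx) = 152.35337°

34.499°S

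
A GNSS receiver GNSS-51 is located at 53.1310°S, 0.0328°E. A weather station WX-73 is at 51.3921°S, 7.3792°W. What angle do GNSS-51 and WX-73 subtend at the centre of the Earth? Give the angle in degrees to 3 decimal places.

Δφ = 1.7389°,  Δλ = -7.4120°
a = sin²(Δφ/2) + cos φ₁ cos φ₂ sin²(Δλ/2) = 0.001794
c = 2·arcsin(√a) = 0.084746 rad = 4.8556°

4.856°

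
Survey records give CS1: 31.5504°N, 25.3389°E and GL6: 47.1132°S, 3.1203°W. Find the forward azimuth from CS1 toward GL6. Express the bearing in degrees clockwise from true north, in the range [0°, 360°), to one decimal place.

Δλ = -28.4592°
y = sin Δλ · cos φ₂ = -0.324305
x = cos φ₁ sin φ₂ − sin φ₁ cos φ₂ cos Δλ = -0.937458
θ = atan2(y, x) = -160.9174° → 199.0826° (mod 360°)

199.1°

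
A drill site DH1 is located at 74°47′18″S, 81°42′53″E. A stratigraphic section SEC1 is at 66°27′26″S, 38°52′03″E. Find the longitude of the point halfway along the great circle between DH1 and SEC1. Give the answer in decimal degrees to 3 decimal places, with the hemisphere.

55.646°E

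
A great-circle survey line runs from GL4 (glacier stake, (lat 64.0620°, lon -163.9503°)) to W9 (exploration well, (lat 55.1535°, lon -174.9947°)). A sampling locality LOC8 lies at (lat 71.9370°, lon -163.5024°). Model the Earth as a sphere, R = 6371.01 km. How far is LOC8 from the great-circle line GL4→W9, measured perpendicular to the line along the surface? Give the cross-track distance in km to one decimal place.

513.4 km

δ₁₃ = central angle GL4→LOC8 = 0.137475 rad  (haversine)
θ₁₃ = bearing GL4→LOC8 = 1.013°,  θ₁₂ = bearing GL4→W9 = 216.984°
dₓₜ = R·arcsin(sin δ₁₃ · sin(θ₁₃ − θ₁₂)) = 6371.01·arcsin(0.13704·sin(-215.971°)) = 513.389 km
|dₓₜ| = 513.389 km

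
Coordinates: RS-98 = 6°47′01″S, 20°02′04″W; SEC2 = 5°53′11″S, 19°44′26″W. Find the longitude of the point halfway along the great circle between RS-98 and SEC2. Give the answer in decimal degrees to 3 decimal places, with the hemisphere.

RS-98: φ = -6.78361°, λ = -20.03444°
SEC2: φ = -5.88639°, λ = -19.74056°
Bx = cos φ₂ cos Δλ = 0.994714,  By = cos φ₂ sin Δλ = 0.005102
φₘ = atan2(sin φ₁ + sin φ₂, √((cos φ₁ + Bx)² + By²)) = -6.33502°
λₘ = λ₁ + atan2(By, cos φ₁ + Bx) = -19.88737°

19.887°W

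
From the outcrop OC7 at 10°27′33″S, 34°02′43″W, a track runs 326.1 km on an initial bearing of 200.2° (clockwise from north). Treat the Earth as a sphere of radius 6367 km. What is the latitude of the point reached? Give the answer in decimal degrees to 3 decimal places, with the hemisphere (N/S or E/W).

OC7: φ = -10.45917°, λ = -34.04528°
δ = d/R = 326.1/6367 = 0.051217 rad
φ₂ = arcsin(sin φ₁ cos δ + cos φ₁ sin δ cos θ)
   = arcsin(-0.18153·0.99869 + 0.98338·0.05119·-0.93849) = -13.21139°
λ₂ = λ₁ + atan2(sin θ sin δ cos φ₁, cos δ − sin φ₁ sin φ₂) = -35.08572°

13.211°S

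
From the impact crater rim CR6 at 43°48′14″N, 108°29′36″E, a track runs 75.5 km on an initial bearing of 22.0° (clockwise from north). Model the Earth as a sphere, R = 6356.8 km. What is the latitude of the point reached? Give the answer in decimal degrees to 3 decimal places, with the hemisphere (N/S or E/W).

CR6: φ = +43.80389°, λ = +108.49333°
δ = d/R = 75.5/6356.8 = 0.011877 rad
φ₂ = arcsin(sin φ₁ cos δ + cos φ₁ sin δ cos θ)
   = arcsin(0.69219·0.99993 + 0.72171·0.01188·0.92718) = 44.43429°
λ₂ = λ₁ + atan2(sin θ sin δ cos φ₁, cos δ − sin φ₁ sin φ₂) = 108.85033°

44.434°N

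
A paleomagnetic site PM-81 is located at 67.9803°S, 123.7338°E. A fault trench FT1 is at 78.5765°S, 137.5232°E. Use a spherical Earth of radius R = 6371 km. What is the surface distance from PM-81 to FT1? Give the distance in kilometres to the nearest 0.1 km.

Δφ = -10.5962°,  Δλ = 13.7894°
a = sin²(Δφ/2) + cos φ₁ cos φ₂ sin²(Δλ/2) = 0.009596
c = 2·arcsin(√a) = 0.196237 rad = 11.2435°
d = R·c = 6371 × 0.196237 = 1250.2 km

1250.2 km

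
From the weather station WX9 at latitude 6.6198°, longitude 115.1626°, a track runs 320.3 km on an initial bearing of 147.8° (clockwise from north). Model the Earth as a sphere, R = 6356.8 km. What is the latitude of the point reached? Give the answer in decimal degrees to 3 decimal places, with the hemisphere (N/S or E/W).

4.175°N

δ = d/R = 320.3/6356.8 = 0.050387 rad
φ₂ = arcsin(sin φ₁ cos δ + cos φ₁ sin δ cos θ)
   = arcsin(0.11528·0.99873 + 0.99333·0.05037·-0.84619) = 4.17478°
λ₂ = λ₁ + atan2(sin θ sin δ cos φ₁, cos δ − sin φ₁ sin φ₂) = 116.70462°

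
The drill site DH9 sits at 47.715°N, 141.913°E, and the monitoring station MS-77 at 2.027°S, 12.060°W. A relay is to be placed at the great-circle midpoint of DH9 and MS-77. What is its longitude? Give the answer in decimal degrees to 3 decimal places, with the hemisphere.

24.730°E

Bx = cos φ₂ cos Δλ = -0.898025,  By = cos φ₂ sin Δλ = -0.438520
φₘ = atan2(sin φ₁ + sin φ₂, √((cos φ₁ + Bx)² + By²)) = 55.01549°
λₘ = λ₁ + atan2(By, cos φ₁ + Bx) = 24.72979°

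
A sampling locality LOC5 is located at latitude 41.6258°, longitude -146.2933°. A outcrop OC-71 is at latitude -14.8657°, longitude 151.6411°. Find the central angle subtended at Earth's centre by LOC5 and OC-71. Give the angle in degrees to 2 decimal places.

Δφ = -56.4915°,  Δλ = -62.0656°
a = sin²(Δφ/2) + cos φ₁ cos φ₂ sin²(Δλ/2) = 0.415983
c = 2·arcsin(√a) = 1.401962 rad = 80.3265°

80.33°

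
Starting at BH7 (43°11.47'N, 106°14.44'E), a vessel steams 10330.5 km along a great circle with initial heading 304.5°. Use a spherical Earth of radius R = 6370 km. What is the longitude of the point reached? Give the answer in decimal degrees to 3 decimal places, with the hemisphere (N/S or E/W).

11.031°W

BH7: φ = +43.19117°, λ = +106.24067°
δ = d/R = 10330.5/6370 = 1.621743 rad
φ₂ = arcsin(sin φ₁ cos δ + cos φ₁ sin δ cos θ)
   = arcsin(0.68443·-0.05092 + 0.72907·0.99870·0.56641) = 22.18275°
λ₂ = λ₁ + atan2(sin θ sin δ cos φ₁, cos δ − sin φ₁ sin φ₂) = -11.03081°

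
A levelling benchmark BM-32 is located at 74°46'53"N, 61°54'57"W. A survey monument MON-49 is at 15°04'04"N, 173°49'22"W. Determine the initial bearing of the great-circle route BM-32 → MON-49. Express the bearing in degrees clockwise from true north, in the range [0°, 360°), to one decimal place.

294.9°

BM-32: φ = +74.78139°, λ = -61.91583°
MON-49: φ = +15.06778°, λ = -173.82278°
Δλ = -111.9069°
y = sin Δλ · cos φ₂ = -0.895893
x = cos φ₁ sin φ₂ − sin φ₁ cos φ₂ cos Δλ = 0.415879
θ = atan2(y, x) = -65.0990° → 294.9010° (mod 360°)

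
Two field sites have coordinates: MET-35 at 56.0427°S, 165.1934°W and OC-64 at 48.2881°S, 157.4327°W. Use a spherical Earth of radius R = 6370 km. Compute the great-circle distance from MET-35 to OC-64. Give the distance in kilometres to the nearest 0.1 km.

1010.2 km

Δφ = 7.7546°,  Δλ = 7.7607°
a = sin²(Δφ/2) + cos φ₁ cos φ₂ sin²(Δλ/2) = 0.006275
c = 2·arcsin(√a) = 0.158591 rad = 9.0866°
d = R·c = 6370 × 0.158591 = 1010.2 km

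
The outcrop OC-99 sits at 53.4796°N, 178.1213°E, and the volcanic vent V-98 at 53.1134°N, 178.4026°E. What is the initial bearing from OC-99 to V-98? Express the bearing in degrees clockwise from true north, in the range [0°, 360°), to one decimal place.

Δλ = 0.2813°
y = sin Δλ · cos φ₂ = 0.002947
x = cos φ₁ sin φ₂ − sin φ₁ cos φ₂ cos Δλ = -0.006386
θ = atan2(y, x) = 155.2269° → 155.2269° (mod 360°)

155.2°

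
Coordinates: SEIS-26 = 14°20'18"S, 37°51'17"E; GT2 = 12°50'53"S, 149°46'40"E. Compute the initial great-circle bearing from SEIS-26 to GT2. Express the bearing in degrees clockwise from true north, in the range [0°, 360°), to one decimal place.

108.7°

SEIS-26: φ = -14.33833°, λ = +37.85472°
GT2: φ = -12.84806°, λ = +149.77778°
Δλ = 111.9231°
y = sin Δλ · cos φ₂ = 0.904460
x = cos φ₁ sin φ₂ − sin φ₁ cos φ₂ cos Δλ = -0.305587
θ = atan2(y, x) = 108.6684° → 108.6684° (mod 360°)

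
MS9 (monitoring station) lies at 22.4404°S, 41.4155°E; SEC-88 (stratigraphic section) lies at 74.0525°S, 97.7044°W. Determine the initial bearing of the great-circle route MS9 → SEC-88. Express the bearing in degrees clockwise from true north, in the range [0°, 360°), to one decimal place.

190.5°

Δλ = -139.1199°
y = sin Δλ · cos φ₂ = -0.179822
x = cos φ₁ sin φ₂ − sin φ₁ cos φ₂ cos Δλ = -0.968003
θ = atan2(y, x) = -169.4764° → 190.5236° (mod 360°)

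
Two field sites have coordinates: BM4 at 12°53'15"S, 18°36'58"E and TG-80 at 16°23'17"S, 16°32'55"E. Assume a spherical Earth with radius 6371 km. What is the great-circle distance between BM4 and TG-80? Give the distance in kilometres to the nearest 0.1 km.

448.3 km

BM4: φ = -12.88750°, λ = +18.61611°
TG-80: φ = -16.38806°, λ = +16.54861°
Δφ = -3.5006°,  Δλ = -2.0675°
a = sin²(Δφ/2) + cos φ₁ cos φ₂ sin²(Δλ/2) = 0.001237
c = 2·arcsin(√a) = 0.070365 rad = 4.0316°
d = R·c = 6371 × 0.070365 = 448.3 km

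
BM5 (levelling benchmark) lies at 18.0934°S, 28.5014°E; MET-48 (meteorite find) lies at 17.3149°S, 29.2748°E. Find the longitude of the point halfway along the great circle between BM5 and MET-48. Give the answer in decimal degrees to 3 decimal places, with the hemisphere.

28.889°E

Bx = cos φ₂ cos Δλ = 0.954596,  By = cos φ₂ sin Δλ = 0.012886
φₘ = atan2(sin φ₁ + sin φ₂, √((cos φ₁ + Bx)² + By²)) = -17.70453°
λₘ = λ₁ + atan2(By, cos φ₁ + Bx) = 28.88894°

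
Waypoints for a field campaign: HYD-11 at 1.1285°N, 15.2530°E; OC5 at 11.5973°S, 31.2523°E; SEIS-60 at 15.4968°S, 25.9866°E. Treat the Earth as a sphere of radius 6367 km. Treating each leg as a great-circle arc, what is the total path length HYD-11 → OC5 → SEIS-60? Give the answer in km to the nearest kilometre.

HYD-11→OC5: c = 0.355425 rad, d = 2262.99 km
OC5→SEIS-60: c = 0.112299 rad, d = 715.01 km
Total = 2262.99 + 715.01 = 2978.00 km

2978 km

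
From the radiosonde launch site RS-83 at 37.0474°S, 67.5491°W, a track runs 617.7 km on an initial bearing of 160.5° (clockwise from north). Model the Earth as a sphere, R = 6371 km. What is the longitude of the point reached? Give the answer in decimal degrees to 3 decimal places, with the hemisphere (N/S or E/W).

65.047°W

δ = d/R = 617.7/6371 = 0.096955 rad
φ₂ = arcsin(sin φ₁ cos δ + cos φ₁ sin δ cos θ)
   = arcsin(-0.60248·0.99530 + 0.79814·0.09680·-0.94264) = -42.25850°
λ₂ = λ₁ + atan2(sin θ sin δ cos φ₁, cos δ − sin φ₁ sin φ₂) = -65.04677°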